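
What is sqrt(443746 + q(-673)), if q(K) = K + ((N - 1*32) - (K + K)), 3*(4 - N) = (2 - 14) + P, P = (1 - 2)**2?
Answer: 8*sqrt(62493)/3 ≈ 666.63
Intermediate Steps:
P = 1 (P = (-1)**2 = 1)
N = 23/3 (N = 4 - ((2 - 14) + 1)/3 = 4 - (-12 + 1)/3 = 4 - 1/3*(-11) = 4 + 11/3 = 23/3 ≈ 7.6667)
q(K) = -73/3 - K (q(K) = K + ((23/3 - 1*32) - (K + K)) = K + ((23/3 - 32) - 2*K) = K + (-73/3 - 2*K) = -73/3 - K)
sqrt(443746 + q(-673)) = sqrt(443746 + (-73/3 - 1*(-673))) = sqrt(443746 + (-73/3 + 673)) = sqrt(443746 + 1946/3) = sqrt(1333184/3) = 8*sqrt(62493)/3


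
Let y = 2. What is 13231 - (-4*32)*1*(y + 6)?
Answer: 14255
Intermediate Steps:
13231 - (-4*32)*1*(y + 6) = 13231 - (-4*32)*1*(2 + 6) = 13231 - (-128)*1*8 = 13231 - (-128)*8 = 13231 - 1*(-1024) = 13231 + 1024 = 14255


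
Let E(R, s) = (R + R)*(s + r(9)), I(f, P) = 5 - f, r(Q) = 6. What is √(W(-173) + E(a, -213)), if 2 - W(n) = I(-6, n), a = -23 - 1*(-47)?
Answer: 3*I*√1105 ≈ 99.725*I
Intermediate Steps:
a = 24 (a = -23 + 47 = 24)
W(n) = -9 (W(n) = 2 - (5 - 1*(-6)) = 2 - (5 + 6) = 2 - 1*11 = 2 - 11 = -9)
E(R, s) = 2*R*(6 + s) (E(R, s) = (R + R)*(s + 6) = (2*R)*(6 + s) = 2*R*(6 + s))
√(W(-173) + E(a, -213)) = √(-9 + 2*24*(6 - 213)) = √(-9 + 2*24*(-207)) = √(-9 - 9936) = √(-9945) = 3*I*√1105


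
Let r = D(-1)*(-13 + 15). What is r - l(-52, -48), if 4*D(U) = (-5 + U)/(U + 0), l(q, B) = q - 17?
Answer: 72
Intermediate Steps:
l(q, B) = -17 + q
D(U) = (-5 + U)/(4*U) (D(U) = ((-5 + U)/(U + 0))/4 = ((-5 + U)/U)/4 = (-5 + U)/(4*U))
r = 3 (r = ((1/4)*(-5 - 1)/(-1))*(-13 + 15) = ((1/4)*(-1)*(-6))*2 = (3/2)*2 = 3)
r - l(-52, -48) = 3 - (-17 - 52) = 3 - 1*(-69) = 3 + 69 = 72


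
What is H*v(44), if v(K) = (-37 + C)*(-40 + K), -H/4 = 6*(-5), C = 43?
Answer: 2880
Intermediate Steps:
H = 120 (H = -24*(-5) = -4*(-30) = 120)
v(K) = -240 + 6*K (v(K) = (-37 + 43)*(-40 + K) = 6*(-40 + K) = -240 + 6*K)
H*v(44) = 120*(-240 + 6*44) = 120*(-240 + 264) = 120*24 = 2880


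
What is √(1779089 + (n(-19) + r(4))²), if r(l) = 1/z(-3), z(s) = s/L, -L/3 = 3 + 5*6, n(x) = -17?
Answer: 3*√197705 ≈ 1333.9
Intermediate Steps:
L = -99 (L = -3*(3 + 5*6) = -3*(3 + 30) = -3*33 = -99)
z(s) = -s/99 (z(s) = s/(-99) = s*(-1/99) = -s/99)
r(l) = 33 (r(l) = 1/(-1/99*(-3)) = 1/(1/33) = 33)
√(1779089 + (n(-19) + r(4))²) = √(1779089 + (-17 + 33)²) = √(1779089 + 16²) = √(1779089 + 256) = √1779345 = 3*√197705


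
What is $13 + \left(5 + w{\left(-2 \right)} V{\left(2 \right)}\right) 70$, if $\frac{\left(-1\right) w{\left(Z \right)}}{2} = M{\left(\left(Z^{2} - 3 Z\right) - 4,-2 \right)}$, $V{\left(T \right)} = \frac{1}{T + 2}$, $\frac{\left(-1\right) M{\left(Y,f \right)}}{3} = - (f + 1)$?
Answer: $468$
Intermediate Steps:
$M{\left(Y,f \right)} = 3 + 3 f$ ($M{\left(Y,f \right)} = - 3 \left(- (f + 1)\right) = - 3 \left(- (1 + f)\right) = - 3 \left(-1 - f\right) = 3 + 3 f$)
$V{\left(T \right)} = \frac{1}{2 + T}$
$w{\left(Z \right)} = 6$ ($w{\left(Z \right)} = - 2 \left(3 + 3 \left(-2\right)\right) = - 2 \left(3 - 6\right) = \left(-2\right) \left(-3\right) = 6$)
$13 + \left(5 + w{\left(-2 \right)} V{\left(2 \right)}\right) 70 = 13 + \left(5 + \frac{6}{2 + 2}\right) 70 = 13 + \left(5 + \frac{6}{4}\right) 70 = 13 + \left(5 + 6 \cdot \frac{1}{4}\right) 70 = 13 + \left(5 + \frac{3}{2}\right) 70 = 13 + \frac{13}{2} \cdot 70 = 13 + 455 = 468$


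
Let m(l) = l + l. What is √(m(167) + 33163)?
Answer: √33497 ≈ 183.02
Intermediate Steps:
m(l) = 2*l
√(m(167) + 33163) = √(2*167 + 33163) = √(334 + 33163) = √33497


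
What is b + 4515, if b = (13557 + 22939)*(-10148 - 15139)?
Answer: -922869837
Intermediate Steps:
b = -922874352 (b = 36496*(-25287) = -922874352)
b + 4515 = -922874352 + 4515 = -922869837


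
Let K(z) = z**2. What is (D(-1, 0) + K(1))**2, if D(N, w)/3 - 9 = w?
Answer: 784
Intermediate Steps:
D(N, w) = 27 + 3*w
(D(-1, 0) + K(1))**2 = ((27 + 3*0) + 1**2)**2 = ((27 + 0) + 1)**2 = (27 + 1)**2 = 28**2 = 784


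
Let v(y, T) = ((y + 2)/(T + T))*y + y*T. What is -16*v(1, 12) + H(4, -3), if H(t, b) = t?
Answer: -190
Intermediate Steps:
v(y, T) = T*y + y*(2 + y)/(2*T) (v(y, T) = ((2 + y)/((2*T)))*y + T*y = ((2 + y)*(1/(2*T)))*y + T*y = ((2 + y)/(2*T))*y + T*y = y*(2 + y)/(2*T) + T*y = T*y + y*(2 + y)/(2*T))
-16*v(1, 12) + H(4, -3) = -8*(2 + 1 + 2*12²)/12 + 4 = -8*(2 + 1 + 2*144)/12 + 4 = -8*(2 + 1 + 288)/12 + 4 = -8*291/12 + 4 = -16*97/8 + 4 = -194 + 4 = -190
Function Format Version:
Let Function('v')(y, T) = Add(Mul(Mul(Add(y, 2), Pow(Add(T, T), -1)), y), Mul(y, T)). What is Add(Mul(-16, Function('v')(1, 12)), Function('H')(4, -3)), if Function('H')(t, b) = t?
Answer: -190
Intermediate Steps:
Function('v')(y, T) = Add(Mul(T, y), Mul(Rational(1, 2), y, Pow(T, -1), Add(2, y))) (Function('v')(y, T) = Add(Mul(Mul(Add(2, y), Pow(Mul(2, T), -1)), y), Mul(T, y)) = Add(Mul(Mul(Add(2, y), Mul(Rational(1, 2), Pow(T, -1))), y), Mul(T, y)) = Add(Mul(Mul(Rational(1, 2), Pow(T, -1), Add(2, y)), y), Mul(T, y)) = Add(Mul(Rational(1, 2), y, Pow(T, -1), Add(2, y)), Mul(T, y)) = Add(Mul(T, y), Mul(Rational(1, 2), y, Pow(T, -1), Add(2, y))))
Add(Mul(-16, Function('v')(1, 12)), Function('H')(4, -3)) = Add(Mul(-16, Mul(Rational(1, 2), 1, Pow(12, -1), Add(2, 1, Mul(2, Pow(12, 2))))), 4) = Add(Mul(-16, Mul(Rational(1, 2), 1, Rational(1, 12), Add(2, 1, Mul(2, 144)))), 4) = Add(Mul(-16, Mul(Rational(1, 2), 1, Rational(1, 12), Add(2, 1, 288))), 4) = Add(Mul(-16, Mul(Rational(1, 2), 1, Rational(1, 12), 291)), 4) = Add(Mul(-16, Rational(97, 8)), 4) = Add(-194, 4) = -190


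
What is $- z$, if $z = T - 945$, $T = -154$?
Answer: $1099$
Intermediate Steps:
$z = -1099$ ($z = -154 - 945 = -1099$)
$- z = \left(-1\right) \left(-1099\right) = 1099$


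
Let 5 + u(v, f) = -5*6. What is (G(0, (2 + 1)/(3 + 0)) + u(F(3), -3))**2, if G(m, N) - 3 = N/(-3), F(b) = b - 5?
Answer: 9409/9 ≈ 1045.4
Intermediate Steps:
F(b) = -5 + b
u(v, f) = -35 (u(v, f) = -5 - 5*6 = -5 - 30 = -35)
G(m, N) = 3 - N/3 (G(m, N) = 3 + N/(-3) = 3 + N*(-1/3) = 3 - N/3)
(G(0, (2 + 1)/(3 + 0)) + u(F(3), -3))**2 = ((3 - (2 + 1)/(3*(3 + 0))) - 35)**2 = ((3 - 1/3) - 35)**2 = (8/3 - 35)**2 = (-97/3)**2 = 9409/9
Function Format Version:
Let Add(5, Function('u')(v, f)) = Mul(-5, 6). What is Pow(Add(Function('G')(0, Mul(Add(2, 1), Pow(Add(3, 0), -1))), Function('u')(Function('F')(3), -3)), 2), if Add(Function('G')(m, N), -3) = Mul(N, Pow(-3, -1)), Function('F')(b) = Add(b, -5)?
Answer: Rational(9409, 9) ≈ 1045.4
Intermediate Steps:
Function('F')(b) = Add(-5, b)
Function('u')(v, f) = -35 (Function('u')(v, f) = Add(-5, Mul(-5, 6)) = Add(-5, -30) = -35)
Function('G')(m, N) = Add(3, Mul(Rational(-1, 3), N)) (Function('G')(m, N) = Add(3, Mul(N, Pow(-3, -1))) = Add(3, Mul(N, Rational(-1, 3))) = Add(3, Mul(Rational(-1, 3), N)))
Pow(Add(Function('G')(0, Mul(Add(2, 1), Pow(Add(3, 0), -1))), Function('u')(Function('F')(3), -3)), 2) = Pow(Add(Add(3, Mul(Rational(-1, 3), Mul(Add(2, 1), Pow(Add(3, 0), -1)))), -35), 2) = Pow(Add(Add(3, Mul(Rational(-1, 3), Mul(3, Pow(3, -1)))), -35), 2) = Pow(Add(Add(3, Mul(Rational(-1, 3), Mul(3, Rational(1, 3)))), -35), 2) = Pow(Add(Add(3, Mul(Rational(-1, 3), 1)), -35), 2) = Pow(Add(Add(3, Rational(-1, 3)), -35), 2) = Pow(Add(Rational(8, 3), -35), 2) = Pow(Rational(-97, 3), 2) = Rational(9409, 9)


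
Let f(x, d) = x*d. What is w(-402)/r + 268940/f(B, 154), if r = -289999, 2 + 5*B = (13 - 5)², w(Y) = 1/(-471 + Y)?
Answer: 12158447324516/86330672307 ≈ 140.84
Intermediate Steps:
B = 62/5 (B = -⅖ + (13 - 5)²/5 = -⅖ + (⅕)*8² = -⅖ + (⅕)*64 = -⅖ + 64/5 = 62/5 ≈ 12.400)
f(x, d) = d*x
w(-402)/r + 268940/f(B, 154) = 1/(-471 - 402*(-289999)) + 268940/((154*(62/5))) = -1/289999/(-873) + 268940/(9548/5) = -1/873*(-1/289999) + 268940*(5/9548) = 1/253169127 + 48025/341 = 12158447324516/86330672307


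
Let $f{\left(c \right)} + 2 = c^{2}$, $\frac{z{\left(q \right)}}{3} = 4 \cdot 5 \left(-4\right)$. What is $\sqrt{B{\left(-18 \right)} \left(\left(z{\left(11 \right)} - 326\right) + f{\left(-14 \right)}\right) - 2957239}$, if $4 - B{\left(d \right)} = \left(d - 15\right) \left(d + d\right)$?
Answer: $i \sqrt{2516791} \approx 1586.4 i$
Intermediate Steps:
$z{\left(q \right)} = -240$ ($z{\left(q \right)} = 3 \cdot 4 \cdot 5 \left(-4\right) = 3 \cdot 20 \left(-4\right) = 3 \left(-80\right) = -240$)
$B{\left(d \right)} = 4 - 2 d \left(-15 + d\right)$ ($B{\left(d \right)} = 4 - \left(d - 15\right) \left(d + d\right) = 4 - \left(-15 + d\right) 2 d = 4 - 2 d \left(-15 + d\right)$)
$f{\left(c \right)} = -2 + c^{2}$
$\sqrt{B{\left(-18 \right)} \left(\left(z{\left(11 \right)} - 326\right) + f{\left(-14 \right)}\right) - 2957239} = \sqrt{\left(4 - 2 \left(-18\right)^{2} + 30 \left(-18\right)\right) \left(\left(-240 - 326\right) - \left(2 - \left(-14\right)^{2}\right)\right) - 2957239} = \sqrt{\left(4 - 648 - 540\right) \left(-566 + \left(-2 + 196\right)\right) - 2957239} = \sqrt{\left(4 - 648 - 540\right) \left(-566 + 194\right) - 2957239} = \sqrt{\left(-1184\right) \left(-372\right) - 2957239} = \sqrt{440448 - 2957239} = \sqrt{-2516791} = i \sqrt{2516791}$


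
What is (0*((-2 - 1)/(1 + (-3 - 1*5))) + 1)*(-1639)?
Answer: -1639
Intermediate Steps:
(0*((-2 - 1)/(1 + (-3 - 1*5))) + 1)*(-1639) = (0*(-3/(1 + (-3 - 5))) + 1)*(-1639) = (0*(-3/(1 - 8)) + 1)*(-1639) = (0*(-3/(-7)) + 1)*(-1639) = (0*(-3*(-1/7)) + 1)*(-1639) = (0*(3/7) + 1)*(-1639) = (0 + 1)*(-1639) = 1*(-1639) = -1639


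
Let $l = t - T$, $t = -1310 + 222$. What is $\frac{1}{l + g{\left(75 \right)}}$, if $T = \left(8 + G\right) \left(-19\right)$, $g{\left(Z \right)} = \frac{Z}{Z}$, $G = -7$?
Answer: $- \frac{1}{1068} \approx -0.00093633$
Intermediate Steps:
$g{\left(Z \right)} = 1$
$T = -19$ ($T = \left(8 - 7\right) \left(-19\right) = 1 \left(-19\right) = -19$)
$t = -1088$
$l = -1069$ ($l = -1088 - -19 = -1088 + 19 = -1069$)
$\frac{1}{l + g{\left(75 \right)}} = \frac{1}{-1069 + 1} = \frac{1}{-1068} = - \frac{1}{1068}$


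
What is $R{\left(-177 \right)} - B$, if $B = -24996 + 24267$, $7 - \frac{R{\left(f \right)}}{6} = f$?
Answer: $1833$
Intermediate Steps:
$R{\left(f \right)} = 42 - 6 f$
$B = -729$
$R{\left(-177 \right)} - B = \left(42 - -1062\right) - -729 = \left(42 + 1062\right) + 729 = 1104 + 729 = 1833$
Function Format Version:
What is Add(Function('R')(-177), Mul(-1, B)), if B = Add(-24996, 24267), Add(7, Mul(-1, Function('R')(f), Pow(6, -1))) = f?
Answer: 1833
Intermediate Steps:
Function('R')(f) = Add(42, Mul(-6, f))
B = -729
Add(Function('R')(-177), Mul(-1, B)) = Add(Add(42, Mul(-6, -177)), Mul(-1, -729)) = Add(Add(42, 1062), 729) = Add(1104, 729) = 1833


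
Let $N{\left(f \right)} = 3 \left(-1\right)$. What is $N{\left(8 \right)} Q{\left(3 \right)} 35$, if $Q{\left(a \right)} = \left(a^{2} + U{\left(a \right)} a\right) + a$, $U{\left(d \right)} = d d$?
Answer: $-4095$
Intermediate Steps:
$N{\left(f \right)} = -3$
$U{\left(d \right)} = d^{2}$
$Q{\left(a \right)} = a + a^{2} + a^{3}$ ($Q{\left(a \right)} = \left(a^{2} + a^{2} a\right) + a = \left(a^{2} + a^{3}\right) + a = a + a^{2} + a^{3}$)
$N{\left(8 \right)} Q{\left(3 \right)} 35 = - 3 \cdot 3 \left(1 + 3 + 3^{2}\right) 35 = - 3 \cdot 3 \left(1 + 3 + 9\right) 35 = - 3 \cdot 3 \cdot 13 \cdot 35 = \left(-3\right) 39 \cdot 35 = \left(-117\right) 35 = -4095$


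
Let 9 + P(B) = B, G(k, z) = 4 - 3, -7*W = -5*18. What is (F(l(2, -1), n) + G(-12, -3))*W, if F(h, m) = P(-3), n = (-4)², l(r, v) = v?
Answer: -990/7 ≈ -141.43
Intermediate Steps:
W = 90/7 (W = -(-5)*18/7 = -⅐*(-90) = 90/7 ≈ 12.857)
G(k, z) = 1
P(B) = -9 + B
n = 16
F(h, m) = -12 (F(h, m) = -9 - 3 = -12)
(F(l(2, -1), n) + G(-12, -3))*W = (-12 + 1)*(90/7) = -11*90/7 = -990/7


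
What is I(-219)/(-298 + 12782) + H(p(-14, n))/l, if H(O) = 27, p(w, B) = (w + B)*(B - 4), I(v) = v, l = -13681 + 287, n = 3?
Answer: -1635177/83605348 ≈ -0.019558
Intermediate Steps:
l = -13394
p(w, B) = (-4 + B)*(B + w) (p(w, B) = (B + w)*(-4 + B) = (-4 + B)*(B + w))
I(-219)/(-298 + 12782) + H(p(-14, n))/l = -219/(-298 + 12782) + 27/(-13394) = -219/12484 + 27*(-1/13394) = -219*1/12484 - 27/13394 = -219/12484 - 27/13394 = -1635177/83605348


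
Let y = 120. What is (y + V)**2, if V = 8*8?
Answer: 33856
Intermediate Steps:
V = 64
(y + V)**2 = (120 + 64)**2 = 184**2 = 33856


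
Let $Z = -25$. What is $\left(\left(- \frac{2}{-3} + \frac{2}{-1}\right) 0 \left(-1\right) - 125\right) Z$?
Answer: $3125$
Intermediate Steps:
$\left(\left(- \frac{2}{-3} + \frac{2}{-1}\right) 0 \left(-1\right) - 125\right) Z = \left(\left(- \frac{2}{-3} + \frac{2}{-1}\right) 0 \left(-1\right) - 125\right) \left(-25\right) = \left(\left(\left(-2\right) \left(- \frac{1}{3}\right) + 2 \left(-1\right)\right) 0 \left(-1\right) - 125\right) \left(-25\right) = \left(\left(\frac{2}{3} - 2\right) 0 \left(-1\right) - 125\right) \left(-25\right) = \left(\left(- \frac{4}{3}\right) 0 \left(-1\right) - 125\right) \left(-25\right) = \left(0 \left(-1\right) - 125\right) \left(-25\right) = \left(0 - 125\right) \left(-25\right) = \left(-125\right) \left(-25\right) = 3125$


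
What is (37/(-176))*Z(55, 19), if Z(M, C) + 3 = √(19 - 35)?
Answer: 111/176 - 37*I/44 ≈ 0.63068 - 0.84091*I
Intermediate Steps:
Z(M, C) = -3 + 4*I (Z(M, C) = -3 + √(19 - 35) = -3 + √(-16) = -3 + 4*I)
(37/(-176))*Z(55, 19) = (37/(-176))*(-3 + 4*I) = (37*(-1/176))*(-3 + 4*I) = -37*(-3 + 4*I)/176 = 111/176 - 37*I/44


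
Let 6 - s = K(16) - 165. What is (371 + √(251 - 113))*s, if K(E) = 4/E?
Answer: 253393/4 + 683*√138/4 ≈ 65354.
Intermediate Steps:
s = 683/4 (s = 6 - (4/16 - 165) = 6 - (4*(1/16) - 165) = 6 - (¼ - 165) = 6 - 1*(-659/4) = 6 + 659/4 = 683/4 ≈ 170.75)
(371 + √(251 - 113))*s = (371 + √(251 - 113))*(683/4) = (371 + √138)*(683/4) = 253393/4 + 683*√138/4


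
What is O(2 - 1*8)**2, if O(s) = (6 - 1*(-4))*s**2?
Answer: 129600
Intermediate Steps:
O(s) = 10*s**2 (O(s) = (6 + 4)*s**2 = 10*s**2)
O(2 - 1*8)**2 = (10*(2 - 1*8)**2)**2 = (10*(2 - 8)**2)**2 = (10*(-6)**2)**2 = (10*36)**2 = 360**2 = 129600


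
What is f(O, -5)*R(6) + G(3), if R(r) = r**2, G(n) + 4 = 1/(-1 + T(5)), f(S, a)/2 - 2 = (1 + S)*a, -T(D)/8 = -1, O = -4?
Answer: 8541/7 ≈ 1220.1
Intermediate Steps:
T(D) = 8 (T(D) = -8*(-1) = 8)
f(S, a) = 4 + 2*a*(1 + S) (f(S, a) = 4 + 2*((1 + S)*a) = 4 + 2*(a*(1 + S)) = 4 + 2*a*(1 + S))
G(n) = -27/7 (G(n) = -4 + 1/(-1 + 8) = -4 + 1/7 = -27/7)
f(O, -5)*R(6) + G(3) = (4 + 2*(-5) + 2*(-4)*(-5))*6**2 - 27/7 = (4 - 10 + 40)*36 - 27/7 = 34*36 - 27/7 = 1224 - 27/7 = 8541/7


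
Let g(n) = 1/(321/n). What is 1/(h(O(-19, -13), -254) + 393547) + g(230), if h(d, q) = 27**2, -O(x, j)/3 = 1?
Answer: 90683801/126562596 ≈ 0.71651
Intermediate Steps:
O(x, j) = -3 (O(x, j) = -3*1 = -3)
h(d, q) = 729
g(n) = n/321
1/(h(O(-19, -13), -254) + 393547) + g(230) = 1/(729 + 393547) + (1/321)*230 = 1/394276 + 230/321 = 90683801/126562596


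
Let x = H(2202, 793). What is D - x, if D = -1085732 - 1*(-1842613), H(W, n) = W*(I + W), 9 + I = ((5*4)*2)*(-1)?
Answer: -3984025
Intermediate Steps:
I = -49 (I = -9 + ((5*4)*2)*(-1) = -9 + (20*2)*(-1) = -9 + 40*(-1) = -9 - 40 = -49)
H(W, n) = W*(-49 + W)
D = 756881 (D = -1085732 + 1842613 = 756881)
x = 4740906 (x = 2202*(-49 + 2202) = 2202*2153 = 4740906)
D - x = 756881 - 1*4740906 = 756881 - 4740906 = -3984025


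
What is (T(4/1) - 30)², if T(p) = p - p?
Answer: 900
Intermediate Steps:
T(p) = 0
(T(4/1) - 30)² = (0 - 30)² = (-30)² = 900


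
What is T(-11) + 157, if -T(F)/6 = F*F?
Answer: -569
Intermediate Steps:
T(F) = -6*F² (T(F) = -6*F*F = -6*F²)
T(-11) + 157 = -6*(-11)² + 157 = -6*121 + 157 = -726 + 157 = -569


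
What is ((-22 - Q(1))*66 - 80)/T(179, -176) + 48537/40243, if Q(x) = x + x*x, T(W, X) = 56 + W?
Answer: -55558157/9457105 ≈ -5.8748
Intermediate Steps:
Q(x) = x + x**2
((-22 - Q(1))*66 - 80)/T(179, -176) + 48537/40243 = ((-22 - (1 + 1))*66 - 80)/(56 + 179) + 48537/40243 = ((-22 - 2)*66 - 80)/235 + 48537*(1/40243) = ((-22 - 1*2)*66 - 80)*(1/235) + 48537/40243 = ((-22 - 2)*66 - 80)*(1/235) + 48537/40243 = (-24*66 - 80)*(1/235) + 48537/40243 = (-1584 - 80)*(1/235) + 48537/40243 = -1664*1/235 + 48537/40243 = -1664/235 + 48537/40243 = -55558157/9457105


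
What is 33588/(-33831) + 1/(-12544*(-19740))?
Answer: -44005355341/44323722240 ≈ -0.99282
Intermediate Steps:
33588/(-33831) + 1/(-12544*(-19740)) = 33588*(-1/33831) - 1/12544*(-1/19740) = -1244/1253 + 1/247618560 = -44005355341/44323722240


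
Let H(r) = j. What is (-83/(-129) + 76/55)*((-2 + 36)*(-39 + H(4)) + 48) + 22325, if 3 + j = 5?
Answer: 2563807/129 ≈ 19874.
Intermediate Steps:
j = 2 (j = -3 + 5 = 2)
H(r) = 2
(-83/(-129) + 76/55)*((-2 + 36)*(-39 + H(4)) + 48) + 22325 = (-83/(-129) + 76/55)*((-2 + 36)*(-39 + 2) + 48) + 22325 = (-83*(-1/129) + 76*(1/55))*(34*(-37) + 48) + 22325 = (83/129 + 76/55)*(-1258 + 48) + 22325 = (14369/7095)*(-1210) + 22325 = -316118/129 + 22325 = 2563807/129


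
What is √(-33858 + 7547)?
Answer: I*√26311 ≈ 162.21*I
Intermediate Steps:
√(-33858 + 7547) = √(-26311) = I*√26311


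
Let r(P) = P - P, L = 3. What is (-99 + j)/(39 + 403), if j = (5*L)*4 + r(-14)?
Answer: -3/34 ≈ -0.088235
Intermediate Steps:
r(P) = 0
j = 60 (j = (5*3)*4 + 0 = 15*4 + 0 = 60 + 0 = 60)
(-99 + j)/(39 + 403) = (-99 + 60)/(39 + 403) = -39/442 = -39*1/442 = -3/34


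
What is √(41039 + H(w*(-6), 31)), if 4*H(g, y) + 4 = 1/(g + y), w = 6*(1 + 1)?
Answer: √275939471/82 ≈ 202.58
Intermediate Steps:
w = 12 (w = 6*2 = 12)
H(g, y) = -1 + 1/(4*(g + y))
√(41039 + H(w*(-6), 31)) = √(41039 + (¼ - 12*(-6) - 1*31)/(12*(-6) + 31)) = √(41039 + (¼ - 1*(-72) - 31)/(-72 + 31)) = √(41039 + (¼ + 72 - 31)/(-41)) = √(41039 - 1/41*165/4) = √(41039 - 165/164) = √(6730231/164) = √275939471/82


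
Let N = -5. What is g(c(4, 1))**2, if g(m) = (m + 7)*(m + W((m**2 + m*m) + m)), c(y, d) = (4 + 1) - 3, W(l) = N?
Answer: 729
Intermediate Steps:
W(l) = -5
c(y, d) = 2 (c(y, d) = 5 - 3 = 2)
g(m) = (-5 + m)*(7 + m) (g(m) = (m + 7)*(m - 5) = (7 + m)*(-5 + m) = (-5 + m)*(7 + m))
g(c(4, 1))**2 = (-35 + 2**2 + 2*2)**2 = (-35 + 4 + 4)**2 = (-27)**2 = 729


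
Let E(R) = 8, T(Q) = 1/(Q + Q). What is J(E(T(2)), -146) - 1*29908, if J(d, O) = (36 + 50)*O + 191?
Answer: -42273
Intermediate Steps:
T(Q) = 1/(2*Q)
J(d, O) = 191 + 86*O (J(d, O) = 86*O + 191 = 191 + 86*O)
J(E(T(2)), -146) - 1*29908 = (191 + 86*(-146)) - 1*29908 = (191 - 12556) - 29908 = -12365 - 29908 = -42273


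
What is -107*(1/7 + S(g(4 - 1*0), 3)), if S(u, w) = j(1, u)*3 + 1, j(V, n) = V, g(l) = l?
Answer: -3103/7 ≈ -443.29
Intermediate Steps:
S(u, w) = 4 (S(u, w) = 1*3 + 1 = 3 + 1 = 4)
-107*(1/7 + S(g(4 - 1*0), 3)) = -107*(1/7 + 4) = -107*(⅐ + 4) = -107*29/7 = -3103/7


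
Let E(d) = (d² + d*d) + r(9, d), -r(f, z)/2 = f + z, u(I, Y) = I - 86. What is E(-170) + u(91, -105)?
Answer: 58127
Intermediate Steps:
u(I, Y) = -86 + I
r(f, z) = -2*f - 2*z (r(f, z) = -2*(f + z) = -2*f - 2*z)
E(d) = -18 - 2*d + 2*d² (E(d) = (d² + d*d) + (-2*9 - 2*d) = (d² + d²) + (-18 - 2*d) = 2*d² + (-18 - 2*d) = -18 - 2*d + 2*d²)
E(-170) + u(91, -105) = (-18 - 2*(-170) + 2*(-170)²) + (-86 + 91) = (-18 + 340 + 2*28900) + 5 = (-18 + 340 + 57800) + 5 = 58122 + 5 = 58127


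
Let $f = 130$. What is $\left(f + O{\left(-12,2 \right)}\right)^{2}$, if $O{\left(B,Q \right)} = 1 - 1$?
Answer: $16900$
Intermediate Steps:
$O{\left(B,Q \right)} = 0$ ($O{\left(B,Q \right)} = 1 - 1 = 0$)
$\left(f + O{\left(-12,2 \right)}\right)^{2} = \left(130 + 0\right)^{2} = 130^{2} = 16900$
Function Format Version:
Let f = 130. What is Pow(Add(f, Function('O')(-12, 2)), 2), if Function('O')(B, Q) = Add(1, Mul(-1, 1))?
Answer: 16900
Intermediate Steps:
Function('O')(B, Q) = 0 (Function('O')(B, Q) = Add(1, -1) = 0)
Pow(Add(f, Function('O')(-12, 2)), 2) = Pow(Add(130, 0), 2) = Pow(130, 2) = 16900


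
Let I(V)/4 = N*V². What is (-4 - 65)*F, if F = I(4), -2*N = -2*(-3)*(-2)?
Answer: -26496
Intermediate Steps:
N = 6 (N = -(-2*(-3))*(-2)/2 = -3*(-2) = -½*(-12) = 6)
I(V) = 24*V² (I(V) = 4*(6*V²) = 24*V²)
F = 384 (F = 24*4² = 24*16 = 384)
(-4 - 65)*F = (-4 - 65)*384 = -69*384 = -26496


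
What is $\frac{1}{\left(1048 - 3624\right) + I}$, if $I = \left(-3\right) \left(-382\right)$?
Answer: $- \frac{1}{1430} \approx -0.0006993$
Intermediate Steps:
$I = 1146$
$\frac{1}{\left(1048 - 3624\right) + I} = \frac{1}{\left(1048 - 3624\right) + 1146} = \frac{1}{-2576 + 1146} = \frac{1}{-1430} = - \frac{1}{1430}$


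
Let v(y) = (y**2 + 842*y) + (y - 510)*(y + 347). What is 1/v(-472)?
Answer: -1/51890 ≈ -1.9272e-5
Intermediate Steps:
v(y) = y**2 + 842*y + (-510 + y)*(347 + y) (v(y) = (y**2 + 842*y) + (-510 + y)*(347 + y) = y**2 + 842*y + (-510 + y)*(347 + y))
1/v(-472) = 1/(-176970 + 2*(-472)**2 + 679*(-472)) = 1/(-176970 + 2*222784 - 320488) = 1/(-176970 + 445568 - 320488) = 1/(-51890) = -1/51890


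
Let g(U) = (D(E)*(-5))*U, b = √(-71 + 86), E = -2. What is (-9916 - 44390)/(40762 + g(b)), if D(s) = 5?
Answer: -2213621172/1661531269 - 1357650*√15/1661531269 ≈ -1.3354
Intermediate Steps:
b = √15 ≈ 3.8730
g(U) = -25*U (g(U) = (5*(-5))*U = -25*U)
(-9916 - 44390)/(40762 + g(b)) = (-9916 - 44390)/(40762 - 25*√15) = -54306/(40762 - 25*√15)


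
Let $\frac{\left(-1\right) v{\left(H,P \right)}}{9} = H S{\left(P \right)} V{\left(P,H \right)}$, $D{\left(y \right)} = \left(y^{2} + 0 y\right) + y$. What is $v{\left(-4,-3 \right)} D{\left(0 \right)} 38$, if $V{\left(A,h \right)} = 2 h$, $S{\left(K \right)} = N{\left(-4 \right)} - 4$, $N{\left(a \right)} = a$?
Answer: $0$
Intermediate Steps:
$S{\left(K \right)} = -8$ ($S{\left(K \right)} = -4 - 4 = -8$)
$D{\left(y \right)} = y + y^{2}$ ($D{\left(y \right)} = \left(y^{2} + 0\right) + y = y^{2} + y = y + y^{2}$)
$v{\left(H,P \right)} = 144 H^{2}$ ($v{\left(H,P \right)} = - 9 H \left(-8\right) 2 H = - 9 - 8 H 2 H = - 9 \left(- 16 H^{2}\right) = 144 H^{2}$)
$v{\left(-4,-3 \right)} D{\left(0 \right)} 38 = 144 \left(-4\right)^{2} \cdot 0 \left(1 + 0\right) 38 = 144 \cdot 16 \cdot 0 \cdot 1 \cdot 38 = 2304 \cdot 0 \cdot 38 = 0 \cdot 38 = 0$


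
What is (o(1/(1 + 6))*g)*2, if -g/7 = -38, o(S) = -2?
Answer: -1064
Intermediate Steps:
g = 266 (g = -7*(-38) = 266)
(o(1/(1 + 6))*g)*2 = -2*266*2 = -532*2 = -1064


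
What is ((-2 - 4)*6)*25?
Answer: -900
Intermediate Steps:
((-2 - 4)*6)*25 = -6*6*25 = -36*25 = -900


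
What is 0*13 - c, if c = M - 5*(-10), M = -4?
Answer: -46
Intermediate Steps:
c = 46 (c = -4 - 5*(-10) = -4 + 50 = 46)
0*13 - c = 0*13 - 1*46 = 0 - 46 = -46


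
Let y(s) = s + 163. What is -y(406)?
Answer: -569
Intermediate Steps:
y(s) = 163 + s
-y(406) = -(163 + 406) = -1*569 = -569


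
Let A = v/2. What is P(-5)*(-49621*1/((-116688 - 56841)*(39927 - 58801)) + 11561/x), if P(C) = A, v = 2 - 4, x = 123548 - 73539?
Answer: -37861947849517/163788793977114 ≈ -0.23116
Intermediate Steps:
x = 50009
v = -2
A = -1 (A = -2/2 = -2*1/2 = -1)
P(C) = -1
P(-5)*(-49621*1/((-116688 - 56841)*(39927 - 58801)) + 11561/x) = -(-49621*1/((-116688 - 56841)*(39927 - 58801)) + 11561/50009) = -(-49621/((-18874*(-173529))) + 11561*(1/50009)) = -(-49621/3275186346 + 11561/50009) = -1*37861947849517/163788793977114 = -37861947849517/163788793977114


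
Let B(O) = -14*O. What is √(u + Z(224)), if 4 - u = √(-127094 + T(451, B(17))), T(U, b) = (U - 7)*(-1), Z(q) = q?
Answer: √(228 - I*√127538) ≈ 18.051 - 9.8919*I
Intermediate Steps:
T(U, b) = 7 - U (T(U, b) = (-7 + U)*(-1) = 7 - U)
u = 4 - I*√127538 (u = 4 - √(-127094 + (7 - 1*451)) = 4 - √(-127094 + (7 - 451)) = 4 - √(-127094 - 444) = 4 - √(-127538) = 4 - I*√127538 ≈ 4.0 - 357.12*I)
√(u + Z(224)) = √((4 - I*√127538) + 224) = √(228 - I*√127538)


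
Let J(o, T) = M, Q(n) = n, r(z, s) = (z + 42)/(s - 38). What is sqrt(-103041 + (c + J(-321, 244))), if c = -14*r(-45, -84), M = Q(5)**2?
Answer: I*sqrt(383323817)/61 ≈ 320.96*I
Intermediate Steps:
r(z, s) = (42 + z)/(-38 + s)
M = 25 (M = 5**2 = 25)
J(o, T) = 25
c = -21/61 (c = -14*(42 - 45)/(-38 - 84) = -14*(-3)/(-122) = -(-7)*(-3)/61 = -14*3/122 = -21/61 ≈ -0.34426)
sqrt(-103041 + (c + J(-321, 244))) = sqrt(-103041 + (-21/61 + 25)) = sqrt(-103041 + 1504/61) = sqrt(-6283997/61) = I*sqrt(383323817)/61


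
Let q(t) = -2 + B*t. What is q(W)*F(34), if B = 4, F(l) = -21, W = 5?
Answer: -378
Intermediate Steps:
q(t) = -2 + 4*t
q(W)*F(34) = (-2 + 4*5)*(-21) = (-2 + 20)*(-21) = 18*(-21) = -378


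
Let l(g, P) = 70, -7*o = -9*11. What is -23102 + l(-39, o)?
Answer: -23032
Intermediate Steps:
o = 99/7 (o = -(-9)*11/7 = -⅐*(-99) = 99/7 ≈ 14.143)
-23102 + l(-39, o) = -23102 + 70 = -23032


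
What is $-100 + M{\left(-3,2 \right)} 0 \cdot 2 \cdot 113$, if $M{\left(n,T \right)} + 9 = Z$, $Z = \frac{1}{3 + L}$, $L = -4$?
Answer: $-100$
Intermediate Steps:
$Z = -1$ ($Z = \frac{1}{3 - 4} = \frac{1}{-1} = -1$)
$M{\left(n,T \right)} = -10$ ($M{\left(n,T \right)} = -9 - 1 = -10$)
$-100 + M{\left(-3,2 \right)} 0 \cdot 2 \cdot 113 = -100 + \left(-10\right) 0 \cdot 2 \cdot 113 = -100 + 0 \cdot 2 \cdot 113 = -100 + 0 \cdot 113 = -100 + 0 = -100$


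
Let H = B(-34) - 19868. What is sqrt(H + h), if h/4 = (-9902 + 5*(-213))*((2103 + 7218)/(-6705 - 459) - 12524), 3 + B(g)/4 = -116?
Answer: sqrt(195825205623585)/597 ≈ 23440.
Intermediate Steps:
B(g) = -476 (B(g) = -12 + 4*(-116) = -12 - 464 = -476)
H = -20344 (H = -476 - 19868 = -20344)
h = 328027565173/597 (h = 4*((-9902 + 5*(-213))*((2103 + 7218)/(-6705 - 459) - 12524)) = 4*((-9902 - 1065)*(9321/(-7164) - 12524)) = 4*(-10967*(9321*(-1/7164) - 12524)) = 4*(-10967*(-3107/2388 - 12524)) = 4*(-10967*(-29910419/2388)) = 4*(328027565173/2388) = 328027565173/597 ≈ 5.4946e+8)
sqrt(H + h) = sqrt(-20344 + 328027565173/597) = sqrt(328015419805/597) = sqrt(195825205623585)/597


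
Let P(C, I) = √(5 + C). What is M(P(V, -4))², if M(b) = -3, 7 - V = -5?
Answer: 9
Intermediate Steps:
V = 12 (V = 7 - 1*(-5) = 7 + 5 = 12)
M(P(V, -4))² = (-3)² = 9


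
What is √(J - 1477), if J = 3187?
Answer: 3*√190 ≈ 41.352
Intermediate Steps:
√(J - 1477) = √(3187 - 1477) = √1710 = 3*√190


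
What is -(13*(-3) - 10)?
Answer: 49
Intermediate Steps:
-(13*(-3) - 10) = -(-39 - 10) = -1*(-49) = 49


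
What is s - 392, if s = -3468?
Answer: -3860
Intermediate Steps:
s - 392 = -3468 - 392 = -3860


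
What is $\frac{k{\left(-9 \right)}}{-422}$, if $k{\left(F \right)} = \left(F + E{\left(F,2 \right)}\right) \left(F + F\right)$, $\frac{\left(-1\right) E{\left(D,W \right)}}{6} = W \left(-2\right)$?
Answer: $\frac{135}{211} \approx 0.63981$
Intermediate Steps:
$E{\left(D,W \right)} = 12 W$ ($E{\left(D,W \right)} = - 6 W \left(-2\right) = - 6 \left(- 2 W\right) = 12 W$)
$k{\left(F \right)} = 2 F \left(24 + F\right)$ ($k{\left(F \right)} = \left(F + 12 \cdot 2\right) \left(F + F\right) = \left(F + 24\right) 2 F = \left(24 + F\right) 2 F = 2 F \left(24 + F\right)$)
$\frac{k{\left(-9 \right)}}{-422} = \frac{2 \left(-9\right) \left(24 - 9\right)}{-422} = 2 \left(-9\right) 15 \left(- \frac{1}{422}\right) = \left(-270\right) \left(- \frac{1}{422}\right) = \frac{135}{211}$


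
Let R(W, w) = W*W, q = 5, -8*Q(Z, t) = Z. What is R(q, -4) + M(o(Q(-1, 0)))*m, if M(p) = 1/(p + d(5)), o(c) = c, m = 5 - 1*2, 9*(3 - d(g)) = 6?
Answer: 1547/59 ≈ 26.220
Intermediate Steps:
Q(Z, t) = -Z/8
d(g) = 7/3 (d(g) = 3 - 1/9*6 = 3 - 2/3 = 7/3)
m = 3 (m = 5 - 2 = 3)
R(W, w) = W**2
M(p) = 1/(7/3 + p) (M(p) = 1/(p + 7/3) = 1/(7/3 + p))
R(q, -4) + M(o(Q(-1, 0)))*m = 5**2 + (3/(7 + 3*(-1/8*(-1))))*3 = 25 + (3/(7 + 3*(1/8)))*3 = 25 + (3/(7 + 3/8))*3 = 25 + (3/(59/8))*3 = 25 + (3*(8/59))*3 = 25 + (24/59)*3 = 25 + 72/59 = 1547/59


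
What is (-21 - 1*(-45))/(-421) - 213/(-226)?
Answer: 84249/95146 ≈ 0.88547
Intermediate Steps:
(-21 - 1*(-45))/(-421) - 213/(-226) = (-21 + 45)*(-1/421) - 213*(-1/226) = 24*(-1/421) + 213/226 = -24/421 + 213/226 = 84249/95146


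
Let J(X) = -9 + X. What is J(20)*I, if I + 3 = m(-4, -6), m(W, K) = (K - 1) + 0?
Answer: -110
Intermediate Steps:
m(W, K) = -1 + K (m(W, K) = (-1 + K) + 0 = -1 + K)
I = -10 (I = -3 + (-1 - 6) = -3 - 7 = -10)
J(20)*I = (-9 + 20)*(-10) = 11*(-10) = -110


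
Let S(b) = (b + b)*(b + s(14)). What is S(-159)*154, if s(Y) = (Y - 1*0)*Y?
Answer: -1811964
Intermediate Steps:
s(Y) = Y² (s(Y) = (Y + 0)*Y = Y*Y = Y²)
S(b) = 2*b*(196 + b) (S(b) = (b + b)*(b + 14²) = (2*b)*(b + 196) = (2*b)*(196 + b) = 2*b*(196 + b))
S(-159)*154 = (2*(-159)*(196 - 159))*154 = (2*(-159)*37)*154 = -11766*154 = -1811964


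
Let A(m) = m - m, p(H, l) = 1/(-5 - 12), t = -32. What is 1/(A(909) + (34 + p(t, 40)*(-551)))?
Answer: 17/1129 ≈ 0.015058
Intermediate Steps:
p(H, l) = -1/17 (p(H, l) = 1/(-17) = -1/17)
A(m) = 0
1/(A(909) + (34 + p(t, 40)*(-551))) = 1/(0 + (34 - 1/17*(-551))) = 1/(0 + (34 + 551/17)) = 1/(0 + 1129/17) = 1/(1129/17) = 17/1129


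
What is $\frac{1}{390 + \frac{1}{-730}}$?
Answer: $\frac{730}{284699} \approx 0.0025641$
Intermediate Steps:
$\frac{1}{390 + \frac{1}{-730}} = \frac{1}{390 - \frac{1}{730}} = \frac{1}{\frac{284699}{730}} = \frac{730}{284699}$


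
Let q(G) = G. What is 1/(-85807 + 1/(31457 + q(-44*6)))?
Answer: -31193/2676577750 ≈ -1.1654e-5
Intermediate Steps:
1/(-85807 + 1/(31457 + q(-44*6))) = 1/(-85807 + 1/(31457 - 44*6)) = 1/(-85807 + 1/(31457 - 264)) = 1/(-85807 + 1/31193) = 1/(-2676577750/31193) = -31193/2676577750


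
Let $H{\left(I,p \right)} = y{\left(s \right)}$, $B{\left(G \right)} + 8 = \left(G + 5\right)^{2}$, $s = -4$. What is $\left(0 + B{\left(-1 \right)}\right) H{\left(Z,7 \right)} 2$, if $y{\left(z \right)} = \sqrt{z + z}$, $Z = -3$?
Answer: $32 i \sqrt{2} \approx 45.255 i$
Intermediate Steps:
$B{\left(G \right)} = -8 + \left(5 + G\right)^{2}$ ($B{\left(G \right)} = -8 + \left(G + 5\right)^{2} = -8 + \left(5 + G\right)^{2}$)
$y{\left(z \right)} = \sqrt{2} \sqrt{z}$ ($y{\left(z \right)} = \sqrt{2 z} = \sqrt{2} \sqrt{z}$)
$H{\left(I,p \right)} = 2 i \sqrt{2}$ ($H{\left(I,p \right)} = \sqrt{2} \sqrt{-4} = \sqrt{2} \cdot 2 i = 2 i \sqrt{2}$)
$\left(0 + B{\left(-1 \right)}\right) H{\left(Z,7 \right)} 2 = \left(0 - \left(8 - \left(5 - 1\right)^{2}\right)\right) 2 i \sqrt{2} \cdot 2 = \left(0 - \left(8 - 4^{2}\right)\right) 4 i \sqrt{2} = \left(0 + \left(-8 + 16\right)\right) 4 i \sqrt{2} = \left(0 + 8\right) 4 i \sqrt{2} = 8 \cdot 4 i \sqrt{2} = 32 i \sqrt{2}$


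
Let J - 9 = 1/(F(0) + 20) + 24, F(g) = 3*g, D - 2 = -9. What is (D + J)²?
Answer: 271441/400 ≈ 678.60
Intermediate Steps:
D = -7 (D = 2 - 9 = -7)
J = 661/20 (J = 9 + (1/(3*0 + 20) + 24) = 9 + (1/(0 + 20) + 24) = 9 + (1/20 + 24) = 9 + 481/20 = 661/20 ≈ 33.050)
(D + J)² = (-7 + 661/20)² = (521/20)² = 271441/400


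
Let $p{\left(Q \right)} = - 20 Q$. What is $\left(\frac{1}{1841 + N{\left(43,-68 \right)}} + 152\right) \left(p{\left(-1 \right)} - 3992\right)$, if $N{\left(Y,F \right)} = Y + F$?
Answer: $- \frac{274100769}{454} \approx -6.0375 \cdot 10^{5}$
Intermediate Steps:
$N{\left(Y,F \right)} = F + Y$
$\left(\frac{1}{1841 + N{\left(43,-68 \right)}} + 152\right) \left(p{\left(-1 \right)} - 3992\right) = \left(\frac{1}{1841 + \left(-68 + 43\right)} + 152\right) \left(\left(-20\right) \left(-1\right) - 3992\right) = \left(\frac{1}{1841 - 25} + 152\right) \left(20 - 3992\right) = \left(\frac{1}{1816} + 152\right) \left(-3972\right) = \frac{276033}{1816} \left(-3972\right) = - \frac{274100769}{454}$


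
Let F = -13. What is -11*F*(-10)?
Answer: -1430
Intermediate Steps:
-11*F*(-10) = -11*(-13)*(-10) = 143*(-10) = -1430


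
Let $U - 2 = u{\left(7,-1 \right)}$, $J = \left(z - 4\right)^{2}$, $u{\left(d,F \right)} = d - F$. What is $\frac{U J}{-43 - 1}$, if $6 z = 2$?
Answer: $- \frac{55}{18} \approx -3.0556$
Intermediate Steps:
$z = \frac{1}{3}$ ($z = \frac{1}{6} \cdot 2 = \frac{1}{3} \approx 0.33333$)
$J = \frac{121}{9}$ ($J = \left(\frac{1}{3} - 4\right)^{2} = \left(- \frac{11}{3}\right)^{2} = \frac{121}{9} \approx 13.444$)
$U = 10$ ($U = 2 + \left(7 - -1\right) = 2 + \left(7 + 1\right) = 2 + 8 = 10$)
$\frac{U J}{-43 - 1} = \frac{10 \cdot \frac{121}{9}}{-43 - 1} = \frac{1210}{9 \left(-44\right)} = \frac{1210}{9} \left(- \frac{1}{44}\right) = - \frac{55}{18}$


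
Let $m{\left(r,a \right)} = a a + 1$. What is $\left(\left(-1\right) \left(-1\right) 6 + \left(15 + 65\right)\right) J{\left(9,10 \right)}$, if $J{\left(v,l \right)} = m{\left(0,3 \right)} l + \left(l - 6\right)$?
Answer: $8944$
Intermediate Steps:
$m{\left(r,a \right)} = 1 + a^{2}$ ($m{\left(r,a \right)} = a^{2} + 1 = 1 + a^{2}$)
$J{\left(v,l \right)} = -6 + 11 l$ ($J{\left(v,l \right)} = \left(1 + 3^{2}\right) l + \left(l - 6\right) = \left(1 + 9\right) l + \left(l - 6\right) = 10 l + \left(-6 + l\right) = -6 + 11 l$)
$\left(\left(-1\right) \left(-1\right) 6 + \left(15 + 65\right)\right) J{\left(9,10 \right)} = \left(\left(-1\right) \left(-1\right) 6 + \left(15 + 65\right)\right) \left(-6 + 11 \cdot 10\right) = \left(1 \cdot 6 + 80\right) \left(-6 + 110\right) = \left(6 + 80\right) 104 = 86 \cdot 104 = 8944$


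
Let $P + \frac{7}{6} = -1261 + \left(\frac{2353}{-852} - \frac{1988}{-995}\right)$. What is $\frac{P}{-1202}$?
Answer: $\frac{1070636629}{1018983480} \approx 1.0507$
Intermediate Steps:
$P = - \frac{1070636629}{847740}$ ($P = - \frac{7}{6} + \left(-1261 + \left(\frac{2353}{-852} - \frac{1988}{-995}\right)\right) = - \frac{7}{6} + \left(-1261 + \left(2353 \left(- \frac{1}{852}\right) - - \frac{1988}{995}\right)\right) = - \frac{7}{6} + \left(-1261 + \left(- \frac{2353}{852} + \frac{1988}{995}\right)\right) = - \frac{7}{6} - \frac{1069647599}{847740} = - \frac{1070636629}{847740} \approx -1262.9$)
$\frac{P}{-1202} = - \frac{1070636629}{847740 \left(-1202\right)} = \left(- \frac{1070636629}{847740}\right) \left(- \frac{1}{1202}\right) = \frac{1070636629}{1018983480}$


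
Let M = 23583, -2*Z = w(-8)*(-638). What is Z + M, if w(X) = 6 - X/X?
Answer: 25178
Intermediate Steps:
w(X) = 5 (w(X) = 6 - 1*1 = 6 - 1 = 5)
Z = 1595 (Z = -5*(-638)/2 = -½*(-3190) = 1595)
Z + M = 1595 + 23583 = 25178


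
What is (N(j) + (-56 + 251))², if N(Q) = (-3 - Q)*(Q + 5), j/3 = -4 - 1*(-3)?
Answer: 38025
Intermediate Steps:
j = -3 (j = 3*(-4 - 1*(-3)) = 3*(-4 + 3) = 3*(-1) = -3)
N(Q) = (-3 - Q)*(5 + Q)
(N(j) + (-56 + 251))² = ((-15 - 1*(-3)² - 8*(-3)) + (-56 + 251))² = ((-15 - 1*9 + 24) + 195)² = ((-15 - 9 + 24) + 195)² = (0 + 195)² = 195² = 38025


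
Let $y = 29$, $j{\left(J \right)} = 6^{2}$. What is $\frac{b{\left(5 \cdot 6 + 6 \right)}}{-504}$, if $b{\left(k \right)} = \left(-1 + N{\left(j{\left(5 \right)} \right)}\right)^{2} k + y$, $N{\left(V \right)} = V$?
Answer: $- \frac{44129}{504} \approx -87.557$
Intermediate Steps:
$j{\left(J \right)} = 36$
$b{\left(k \right)} = 29 + 1225 k$ ($b{\left(k \right)} = \left(-1 + 36\right)^{2} k + 29 = 35^{2} k + 29 = 1225 k + 29 = 29 + 1225 k$)
$\frac{b{\left(5 \cdot 6 + 6 \right)}}{-504} = \frac{29 + 1225 \left(5 \cdot 6 + 6\right)}{-504} = \left(29 + 1225 \left(30 + 6\right)\right) \left(- \frac{1}{504}\right) = \left(29 + 1225 \cdot 36\right) \left(- \frac{1}{504}\right) = \left(29 + 44100\right) \left(- \frac{1}{504}\right) = 44129 \left(- \frac{1}{504}\right) = - \frac{44129}{504}$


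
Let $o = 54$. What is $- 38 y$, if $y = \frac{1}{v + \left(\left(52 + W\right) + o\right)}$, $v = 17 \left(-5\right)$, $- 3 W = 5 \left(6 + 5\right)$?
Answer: $- \frac{57}{4} \approx -14.25$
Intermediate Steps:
$W = - \frac{55}{3}$ ($W = - \frac{5 \left(6 + 5\right)}{3} = - \frac{5 \cdot 11}{3} = \left(- \frac{1}{3}\right) 55 = - \frac{55}{3} \approx -18.333$)
$v = -85$
$y = \frac{3}{8}$ ($y = \frac{1}{-85 + \left(\left(52 - \frac{55}{3}\right) + 54\right)} = \frac{1}{-85 + \left(\frac{101}{3} + 54\right)} = \frac{1}{-85 + \frac{263}{3}} = \frac{1}{\frac{8}{3}} = \frac{3}{8} \approx 0.375$)
$- 38 y = \left(-38\right) \frac{3}{8} = - \frac{57}{4}$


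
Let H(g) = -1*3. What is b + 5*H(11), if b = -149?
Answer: -164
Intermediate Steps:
H(g) = -3
b + 5*H(11) = -149 + 5*(-3) = -149 - 15 = -164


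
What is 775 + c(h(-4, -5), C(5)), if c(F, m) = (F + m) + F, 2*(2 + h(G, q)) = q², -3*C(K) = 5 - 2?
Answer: 795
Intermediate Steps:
C(K) = -1 (C(K) = -(5 - 2)/3 = -⅓*3 = -1)
h(G, q) = -2 + q²/2
c(F, m) = m + 2*F
775 + c(h(-4, -5), C(5)) = 775 + (-1 + 2*(-2 + (½)*(-5)²)) = 775 + (-1 + 2*(-2 + (½)*25)) = 775 + (-1 + 2*(-2 + 25/2)) = 775 + (-1 + 2*(21/2)) = 775 + (-1 + 21) = 775 + 20 = 795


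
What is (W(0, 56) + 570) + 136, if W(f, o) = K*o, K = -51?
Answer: -2150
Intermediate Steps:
W(f, o) = -51*o
(W(0, 56) + 570) + 136 = (-51*56 + 570) + 136 = (-2856 + 570) + 136 = -2286 + 136 = -2150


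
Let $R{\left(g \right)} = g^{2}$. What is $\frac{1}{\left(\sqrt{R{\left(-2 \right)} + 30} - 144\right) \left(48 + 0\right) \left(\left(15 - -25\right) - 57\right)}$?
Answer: $\frac{3}{351934} + \frac{\sqrt{34}}{16892832} \approx 8.8695 \cdot 10^{-6}$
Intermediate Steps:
$\frac{1}{\left(\sqrt{R{\left(-2 \right)} + 30} - 144\right) \left(48 + 0\right) \left(\left(15 - -25\right) - 57\right)} = \frac{1}{\left(\sqrt{\left(-2\right)^{2} + 30} - 144\right) \left(48 + 0\right) \left(\left(15 - -25\right) - 57\right)} = \frac{1}{\left(\sqrt{4 + 30} - 144\right) 48 \left(\left(15 + 25\right) - 57\right)} = \frac{1}{\left(\sqrt{34} - 144\right) 48 \left(40 - 57\right)} = \frac{1}{\left(-144 + \sqrt{34}\right) 48 \left(-17\right)} = \frac{1}{\left(-144 + \sqrt{34}\right) \left(-816\right)} = \frac{1}{117504 - 816 \sqrt{34}}$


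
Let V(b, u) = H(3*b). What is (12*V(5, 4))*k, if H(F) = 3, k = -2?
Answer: -72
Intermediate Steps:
V(b, u) = 3
(12*V(5, 4))*k = (12*3)*(-2) = 36*(-2) = -72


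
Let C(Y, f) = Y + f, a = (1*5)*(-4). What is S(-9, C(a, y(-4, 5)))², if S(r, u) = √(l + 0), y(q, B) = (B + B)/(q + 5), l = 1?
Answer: 1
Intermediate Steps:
a = -20 (a = 5*(-4) = -20)
y(q, B) = 2*B/(5 + q) (y(q, B) = (2*B)/(5 + q) = 2*B/(5 + q))
S(r, u) = 1 (S(r, u) = √(1 + 0) = √1 = 1)
S(-9, C(a, y(-4, 5)))² = 1² = 1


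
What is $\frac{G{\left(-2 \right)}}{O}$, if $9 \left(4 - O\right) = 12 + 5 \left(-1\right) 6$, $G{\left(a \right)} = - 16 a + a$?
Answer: $5$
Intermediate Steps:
$G{\left(a \right)} = - 15 a$
$O = 6$ ($O = 4 - \frac{12 + 5 \left(-1\right) 6}{9} = 4 - \frac{12 - 30}{9} = 4 - -2 = 4 + 2 = 6$)
$\frac{G{\left(-2 \right)}}{O} = \frac{\left(-15\right) \left(-2\right)}{6} = 30 \cdot \frac{1}{6} = 5$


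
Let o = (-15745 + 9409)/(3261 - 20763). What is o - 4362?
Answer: -12722898/2917 ≈ -4361.6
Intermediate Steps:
o = 1056/2917 (o = -6336/(-17502) = -6336*(-1/17502) = 1056/2917 ≈ 0.36202)
o - 4362 = 1056/2917 - 4362 = -12722898/2917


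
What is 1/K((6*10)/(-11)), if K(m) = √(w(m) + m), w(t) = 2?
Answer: -I*√418/38 ≈ -0.53803*I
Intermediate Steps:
K(m) = √(2 + m)
1/K((6*10)/(-11)) = 1/(√(2 + (6*10)/(-11))) = 1/(√(2 + 60*(-1/11))) = 1/(√(2 - 60/11)) = 1/(√(-38/11)) = 1/(I*√418/11) = -I*√418/38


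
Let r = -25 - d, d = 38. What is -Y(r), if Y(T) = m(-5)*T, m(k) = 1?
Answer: 63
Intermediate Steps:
r = -63 (r = -25 - 1*38 = -25 - 38 = -63)
Y(T) = T (Y(T) = 1*T = T)
-Y(r) = -1*(-63) = 63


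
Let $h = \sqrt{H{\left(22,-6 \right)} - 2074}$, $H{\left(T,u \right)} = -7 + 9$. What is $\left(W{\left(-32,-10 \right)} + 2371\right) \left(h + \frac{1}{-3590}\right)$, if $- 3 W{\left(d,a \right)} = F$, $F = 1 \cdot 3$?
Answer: $- \frac{237}{359} + 4740 i \sqrt{518} \approx -0.66017 + 1.0788 \cdot 10^{5} i$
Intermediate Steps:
$H{\left(T,u \right)} = 2$
$h = 2 i \sqrt{518}$ ($h = \sqrt{2 - 2074} = \sqrt{-2072} = 2 i \sqrt{518} \approx 45.519 i$)
$F = 3$
$W{\left(d,a \right)} = -1$ ($W{\left(d,a \right)} = \left(- \frac{1}{3}\right) 3 = -1$)
$\left(W{\left(-32,-10 \right)} + 2371\right) \left(h + \frac{1}{-3590}\right) = \left(-1 + 2371\right) \left(2 i \sqrt{518} + \frac{1}{-3590}\right) = 2370 \left(2 i \sqrt{518} - \frac{1}{3590}\right) = 2370 \left(- \frac{1}{3590} + 2 i \sqrt{518}\right) = - \frac{237}{359} + 4740 i \sqrt{518}$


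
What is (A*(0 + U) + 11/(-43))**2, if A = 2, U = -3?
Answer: 72361/1849 ≈ 39.135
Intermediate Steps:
(A*(0 + U) + 11/(-43))**2 = (2*(0 - 3) + 11/(-43))**2 = (2*(-3) + 11*(-1/43))**2 = (-6 - 11/43)**2 = (-269/43)**2 = 72361/1849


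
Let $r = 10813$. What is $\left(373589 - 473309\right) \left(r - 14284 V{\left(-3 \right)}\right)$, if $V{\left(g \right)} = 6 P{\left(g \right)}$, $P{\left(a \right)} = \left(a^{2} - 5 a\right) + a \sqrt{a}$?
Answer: $204035396760 - 25639208640 i \sqrt{3} \approx 2.0404 \cdot 10^{11} - 4.4408 \cdot 10^{10} i$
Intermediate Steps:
$P{\left(a \right)} = a^{2} + a^{\frac{3}{2}} - 5 a$ ($P{\left(a \right)} = \left(a^{2} - 5 a\right) + a^{\frac{3}{2}} = a^{2} + a^{\frac{3}{2}} - 5 a$)
$V{\left(g \right)} = - 30 g + 6 g^{2} + 6 g^{\frac{3}{2}}$ ($V{\left(g \right)} = 6 \left(g^{2} + g^{\frac{3}{2}} - 5 g\right) = - 30 g + 6 g^{2} + 6 g^{\frac{3}{2}}$)
$\left(373589 - 473309\right) \left(r - 14284 V{\left(-3 \right)}\right) = \left(373589 - 473309\right) \left(10813 - 14284 \left(\left(-30\right) \left(-3\right) + 6 \left(-3\right)^{2} + 6 \left(-3\right)^{\frac{3}{2}}\right)\right) = - 99720 \left(10813 - 14284 \left(90 + 6 \cdot 9 + 6 \left(- 3 i \sqrt{3}\right)\right)\right) = - 99720 \left(10813 - 14284 \left(90 + 54 - 18 i \sqrt{3}\right)\right) = - 99720 \left(10813 - 14284 \left(144 - 18 i \sqrt{3}\right)\right) = - 99720 \left(10813 - \left(2056896 - 257112 i \sqrt{3}\right)\right) = - 99720 \left(-2046083 + 257112 i \sqrt{3}\right) = 204035396760 - 25639208640 i \sqrt{3}$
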